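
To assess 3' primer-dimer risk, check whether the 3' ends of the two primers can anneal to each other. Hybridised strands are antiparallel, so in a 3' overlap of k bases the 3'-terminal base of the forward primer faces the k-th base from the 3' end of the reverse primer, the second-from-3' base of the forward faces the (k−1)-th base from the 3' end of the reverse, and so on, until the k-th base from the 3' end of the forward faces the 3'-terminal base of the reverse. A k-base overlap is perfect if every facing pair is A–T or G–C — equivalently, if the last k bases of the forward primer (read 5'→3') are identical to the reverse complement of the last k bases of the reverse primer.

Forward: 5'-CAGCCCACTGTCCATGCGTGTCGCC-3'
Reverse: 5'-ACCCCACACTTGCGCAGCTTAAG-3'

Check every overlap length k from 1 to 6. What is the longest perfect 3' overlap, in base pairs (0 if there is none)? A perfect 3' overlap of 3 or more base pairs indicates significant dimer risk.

Last 6 bases (5'→3') — forward …GTCGCC, reverse …CTTAAG.
Reverse complement of the reverse primer's last 6 bases: CTTAAG; its first k bases are the reverse complement of the reverse primer's last k bases, so a perfect k-base overlap needs the forward primer's last k bases to equal them.
Comparing (forward last k vs required): k=1: C vs C ✓; k=2: CC vs CT ✗; k=3: GCC vs CTT ✗; k=4: CGCC vs CTTA ✗; k=5: TCGCC vs CTTAA ✗; k=6: GTCGCC vs CTTAAG ✗.
Only k = 1 is perfect, so the longest perfect 3' overlap is 1.

Longest perfect overlap: 1 complementary base pair; below the dimer-risk threshold (threshold 3).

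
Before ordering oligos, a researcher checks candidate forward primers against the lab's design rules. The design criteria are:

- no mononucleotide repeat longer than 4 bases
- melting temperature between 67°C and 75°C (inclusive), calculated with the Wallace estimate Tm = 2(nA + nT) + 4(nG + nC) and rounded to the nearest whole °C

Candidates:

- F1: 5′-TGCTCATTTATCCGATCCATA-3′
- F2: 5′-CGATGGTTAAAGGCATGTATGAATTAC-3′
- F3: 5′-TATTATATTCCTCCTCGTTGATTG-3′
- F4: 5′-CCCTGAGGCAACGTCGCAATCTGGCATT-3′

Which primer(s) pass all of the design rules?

F1 (21 nt, A=5 T=8 G=2 C=6): longest run = 3 ✓; Tm = 2·13 + 4·8 = 58°C, outside 67–75°C ✗ — fails.
F2 (27 nt, A=9 T=8 G=7 C=3): longest run = 3 ✓; Tm = 2·17 + 4·10 = 74°C ✓ — passes.
F3 (24 nt, A=4 T=12 G=3 C=5): longest run = 2 ✓; Tm = 2·16 + 4·8 = 64°C, outside 67–75°C ✗ — fails.
F4 (28 nt, A=6 T=6 G=7 C=9): longest run = 3 ✓; Tm = 2·12 + 4·16 = 88°C, outside 67–75°C ✗ — fails.

F2 only.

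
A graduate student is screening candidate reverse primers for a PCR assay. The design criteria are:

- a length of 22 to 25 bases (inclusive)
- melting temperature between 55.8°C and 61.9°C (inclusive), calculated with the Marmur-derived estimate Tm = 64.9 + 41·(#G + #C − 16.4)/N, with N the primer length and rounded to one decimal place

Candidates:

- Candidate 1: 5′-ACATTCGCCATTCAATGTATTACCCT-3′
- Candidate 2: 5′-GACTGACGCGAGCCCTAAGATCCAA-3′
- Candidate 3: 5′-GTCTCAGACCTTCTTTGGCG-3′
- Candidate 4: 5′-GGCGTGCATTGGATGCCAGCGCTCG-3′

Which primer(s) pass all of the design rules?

Candidate 1 (26 nt, A=7 T=9 G=2 C=8): length 26, outside 22–25 ✗; Tm = 64.9 + 41·(10 − 16.4)/26 = 54.8°C, outside 55.8–61.9°C ✗ — fails.
Candidate 2 (25 nt, A=8 T=3 G=6 C=8): length 25 ✓; Tm = 64.9 + 41·(14 − 16.4)/25 = 61.0°C ✓ — passes.
Candidate 3 (20 nt, A=2 T=7 G=5 C=6): length 20, outside 22–25 ✗; Tm = 64.9 + 41·(11 − 16.4)/20 = 53.8°C, outside 55.8–61.9°C ✗ — fails.
Candidate 4 (25 nt, A=3 T=5 G=10 C=7): length 25 ✓; Tm = 64.9 + 41·(17 − 16.4)/25 = 65.9°C, outside 55.8–61.9°C ✗ — fails.

Candidate 2 only.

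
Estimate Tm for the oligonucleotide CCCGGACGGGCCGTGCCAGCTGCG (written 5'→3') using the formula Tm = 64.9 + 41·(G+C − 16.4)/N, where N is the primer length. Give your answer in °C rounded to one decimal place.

Base counts: A=2, T=2, G=10, C=10; G+C = 20, N = 24.
Tm = 64.9 + 41·(20 − 16.4)/24 = 64.9 + 147.60/24 = 71.1°C.

71.1°C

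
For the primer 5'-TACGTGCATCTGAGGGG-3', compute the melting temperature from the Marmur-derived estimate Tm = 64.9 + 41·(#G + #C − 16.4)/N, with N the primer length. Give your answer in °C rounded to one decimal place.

Base counts: A=3, T=4, G=7, C=3; G+C = 10, N = 17.
Tm = 64.9 + 41·(10 − 16.4)/17 = 64.9 + -262.40/17 = 49.5°C.

49.5°C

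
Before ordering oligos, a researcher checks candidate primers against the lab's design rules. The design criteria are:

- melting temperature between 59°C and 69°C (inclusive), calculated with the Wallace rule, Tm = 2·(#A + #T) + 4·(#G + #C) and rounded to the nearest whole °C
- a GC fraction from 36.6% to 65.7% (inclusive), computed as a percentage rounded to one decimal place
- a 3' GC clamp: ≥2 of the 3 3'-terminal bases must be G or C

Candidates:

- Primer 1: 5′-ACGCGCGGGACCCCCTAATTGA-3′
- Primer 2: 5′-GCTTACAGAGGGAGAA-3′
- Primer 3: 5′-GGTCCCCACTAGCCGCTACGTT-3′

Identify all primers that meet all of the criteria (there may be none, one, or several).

None of the candidates satisfy all criteria.

Primer 1 (22 nt, A=5 T=3 G=6 C=8): Tm = 2·8 + 4·14 = 72°C, outside 59–69°C ✗; GC 14/22 = 63.6% ✓; 3' end TGA has 1 G/C, need ≥2 ✗ — fails.
Primer 2 (16 nt, A=6 T=2 G=6 C=2): Tm = 2·8 + 4·8 = 48°C, outside 59–69°C ✗; GC 8/16 = 50.0% ✓; 3' end GAA has 1 G/C, need ≥2 ✗ — fails.
Primer 3 (22 nt, A=3 T=5 G=5 C=9): Tm = 2·8 + 4·14 = 72°C, outside 59–69°C ✗; GC 14/22 = 63.6% ✓; 3' end GTT has 1 G/C, need ≥2 ✗ — fails.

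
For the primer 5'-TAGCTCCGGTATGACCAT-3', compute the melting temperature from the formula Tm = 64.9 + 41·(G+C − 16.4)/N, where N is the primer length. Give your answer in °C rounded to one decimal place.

48.0°C

Base counts: A=4, T=5, G=4, C=5; G+C = 9, N = 18.
Tm = 64.9 + 41·(9 − 16.4)/18 = 64.9 + -303.40/18 = 48.0°C.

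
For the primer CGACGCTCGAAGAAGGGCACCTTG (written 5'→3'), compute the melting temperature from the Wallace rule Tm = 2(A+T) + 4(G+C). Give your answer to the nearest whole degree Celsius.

Base counts: A=6, T=3, G=8, C=7 (length 24).
Tm = 2·(6+3) + 4·(8+7) = 2·9 + 4·15 = 18 + 60 = 78°C.

78°C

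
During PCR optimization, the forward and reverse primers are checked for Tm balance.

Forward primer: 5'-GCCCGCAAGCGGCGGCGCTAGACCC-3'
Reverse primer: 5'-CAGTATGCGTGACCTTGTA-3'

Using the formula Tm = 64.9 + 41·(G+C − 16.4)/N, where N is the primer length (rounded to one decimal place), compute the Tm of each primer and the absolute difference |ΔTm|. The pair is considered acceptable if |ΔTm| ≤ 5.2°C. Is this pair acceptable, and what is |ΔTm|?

Forward: G+C = 20, N = 25 → Tm = 64.9 + 41·(20 − 16.4)/25 = 70.8°C.
Reverse: G+C = 9, N = 19 → Tm = 64.9 + 41·(9 − 16.4)/19 = 48.9°C.
|ΔTm| = |70.8 − 48.9| = 21.9°C, > 5.2°C.

|ΔTm| = 21.9°C; the pair is not acceptable.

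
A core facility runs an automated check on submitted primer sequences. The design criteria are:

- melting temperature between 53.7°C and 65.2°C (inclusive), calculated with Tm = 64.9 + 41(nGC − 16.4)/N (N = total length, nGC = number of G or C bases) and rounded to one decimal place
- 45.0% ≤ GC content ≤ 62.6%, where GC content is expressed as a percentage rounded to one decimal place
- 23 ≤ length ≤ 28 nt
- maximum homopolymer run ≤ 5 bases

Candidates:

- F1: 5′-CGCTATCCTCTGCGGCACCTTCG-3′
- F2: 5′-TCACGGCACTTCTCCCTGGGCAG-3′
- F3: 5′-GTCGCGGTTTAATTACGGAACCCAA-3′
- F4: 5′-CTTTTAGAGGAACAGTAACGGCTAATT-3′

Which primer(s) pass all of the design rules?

F3 only.

F1 (23 nt, A=2 T=6 G=5 C=10): Tm = 64.9 + 41·(15 − 16.4)/23 = 62.4°C ✓; GC 15/23 = 65.2%, outside 45.0–62.6% ✗; length 23 ✓; longest run = 2 ✓ — fails.
F2 (23 nt, A=3 T=5 G=6 C=9): Tm = 64.9 + 41·(15 − 16.4)/23 = 62.4°C ✓; GC 15/23 = 65.2%, outside 45.0–62.6% ✗; length 23 ✓; longest run = 3 ✓ — fails.
F3 (25 nt, A=7 T=6 G=6 C=6): Tm = 64.9 + 41·(12 − 16.4)/25 = 57.7°C ✓; GC 12/25 = 48.0% ✓; length 25 ✓; longest run = 3 ✓ — passes.
F4 (27 nt, A=9 T=8 G=6 C=4): Tm = 64.9 + 41·(10 − 16.4)/27 = 55.2°C ✓; GC 10/27 = 37.0%, outside 45.0–62.6% ✗; length 27 ✓; longest run = 4 ✓ — fails.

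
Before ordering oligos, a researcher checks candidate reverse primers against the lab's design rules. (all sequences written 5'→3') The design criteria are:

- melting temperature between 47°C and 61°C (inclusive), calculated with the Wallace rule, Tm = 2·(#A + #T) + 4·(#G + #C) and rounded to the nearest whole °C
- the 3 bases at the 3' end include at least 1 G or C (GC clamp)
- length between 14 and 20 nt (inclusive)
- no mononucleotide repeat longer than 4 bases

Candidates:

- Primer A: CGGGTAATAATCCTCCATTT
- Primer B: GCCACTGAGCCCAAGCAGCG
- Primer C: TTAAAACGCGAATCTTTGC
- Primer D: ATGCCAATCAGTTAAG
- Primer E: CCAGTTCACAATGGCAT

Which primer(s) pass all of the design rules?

Primer A (20 nt, A=5 T=7 G=3 C=5): Tm = 2·12 + 4·8 = 56°C ✓; 3' end TTT has 0 G/C, need ≥1 ✗; length 20 ✓; longest run = 3 ✓ — fails.
Primer B (20 nt, A=5 T=1 G=6 C=8): Tm = 2·6 + 4·14 = 68°C, outside 47–61°C ✗; 3' end GCG has 3 G/C ✓; length 20 ✓; longest run = 3 ✓ — fails.
Primer C (19 nt, A=6 T=6 G=3 C=4): Tm = 2·12 + 4·7 = 52°C ✓; 3' end TGC has 2 G/C ✓; length 19 ✓; longest run = 4 ✓ — passes.
Primer D (16 nt, A=6 T=4 G=3 C=3): Tm = 2·10 + 4·6 = 44°C, outside 47–61°C ✗; 3' end AAG has 1 G/C ✓; length 16 ✓; longest run = 2 ✓ — fails.
Primer E (17 nt, A=5 T=4 G=3 C=5): Tm = 2·9 + 4·8 = 50°C ✓; 3' end CAT has 1 G/C ✓; length 17 ✓; longest run = 2 ✓ — passes.

Primer C and Primer E.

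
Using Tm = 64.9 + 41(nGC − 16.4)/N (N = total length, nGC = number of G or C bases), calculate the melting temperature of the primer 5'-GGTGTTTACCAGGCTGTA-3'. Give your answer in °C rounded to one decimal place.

48.0°C

Base counts: A=3, T=6, G=6, C=3; G+C = 9, N = 18.
Tm = 64.9 + 41·(9 − 16.4)/18 = 64.9 + -303.40/18 = 48.0°C.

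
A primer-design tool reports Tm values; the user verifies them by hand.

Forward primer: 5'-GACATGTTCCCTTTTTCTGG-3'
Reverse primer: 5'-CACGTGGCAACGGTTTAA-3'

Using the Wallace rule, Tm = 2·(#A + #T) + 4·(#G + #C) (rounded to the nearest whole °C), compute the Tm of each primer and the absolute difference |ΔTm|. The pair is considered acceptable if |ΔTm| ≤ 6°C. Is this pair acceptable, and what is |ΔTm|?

Forward: A=2 T=9 G=4 C=5 → Tm = 2·11 + 4·9 = 58°C.
Reverse: A=5 T=4 G=5 C=4 → Tm = 2·9 + 4·9 = 54°C.
|ΔTm| = |58 − 54| = 4°C, ≤ 6°C.

|ΔTm| = 4°C; the pair is acceptable.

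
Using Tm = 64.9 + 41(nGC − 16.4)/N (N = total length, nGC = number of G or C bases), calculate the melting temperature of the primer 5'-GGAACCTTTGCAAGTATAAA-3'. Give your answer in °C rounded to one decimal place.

Base counts: A=8, T=5, G=4, C=3; G+C = 7, N = 20.
Tm = 64.9 + 41·(7 − 16.4)/20 = 64.9 + -385.40/20 = 45.6°C.

45.6°C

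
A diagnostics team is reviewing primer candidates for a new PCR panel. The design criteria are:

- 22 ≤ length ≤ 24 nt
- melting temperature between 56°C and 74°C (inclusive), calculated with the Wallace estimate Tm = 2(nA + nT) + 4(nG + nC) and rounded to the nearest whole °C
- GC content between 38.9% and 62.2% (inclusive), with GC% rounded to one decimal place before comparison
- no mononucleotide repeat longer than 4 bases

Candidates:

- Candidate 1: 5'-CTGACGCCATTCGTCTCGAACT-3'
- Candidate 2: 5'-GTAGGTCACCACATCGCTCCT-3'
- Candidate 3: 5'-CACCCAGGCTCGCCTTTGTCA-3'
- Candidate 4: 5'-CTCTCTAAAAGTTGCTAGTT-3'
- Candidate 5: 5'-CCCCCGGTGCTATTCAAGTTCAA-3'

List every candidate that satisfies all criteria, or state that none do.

Candidate 1 (22 nt, A=4 T=6 G=4 C=8): length 22 ✓; Tm = 2·10 + 4·12 = 68°C ✓; GC 12/22 = 54.5% ✓; longest run = 2 ✓ — passes.
Candidate 2 (21 nt, A=4 T=5 G=4 C=8): length 21, outside 22–24 ✗; Tm = 2·9 + 4·12 = 66°C ✓; GC 12/21 = 57.1% ✓; longest run = 2 ✓ — fails.
Candidate 3 (21 nt, A=3 T=5 G=4 C=9): length 21, outside 22–24 ✗; Tm = 2·8 + 4·13 = 68°C ✓; GC 13/21 = 61.9% ✓; longest run = 3 ✓ — fails.
Candidate 4 (20 nt, A=5 T=8 G=3 C=4): length 20, outside 22–24 ✗; Tm = 2·13 + 4·7 = 54°C, outside 56–74°C ✗; GC 7/20 = 35.0%, outside 38.9–62.2% ✗; longest run = 4 ✓ — fails.
Candidate 5 (23 nt, A=5 T=6 G=4 C=8): length 23 ✓; Tm = 2·11 + 4·12 = 70°C ✓; GC 12/23 = 52.2% ✓; longest run = 5, exceeds 4 ✗ — fails.

Candidate 1 only.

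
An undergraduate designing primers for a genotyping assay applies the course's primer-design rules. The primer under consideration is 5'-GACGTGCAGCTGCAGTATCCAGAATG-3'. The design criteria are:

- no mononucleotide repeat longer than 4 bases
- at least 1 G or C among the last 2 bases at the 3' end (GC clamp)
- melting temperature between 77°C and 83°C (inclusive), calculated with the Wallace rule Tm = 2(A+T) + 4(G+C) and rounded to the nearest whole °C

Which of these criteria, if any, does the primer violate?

Meets all criteria.

Base counts: A=7, T=5, G=8, C=6 (length 26).
homopolymer run: longest run = 2 ✓
GC clamp: 3' end TG has 1 G/C ✓
Tm: Tm = 2·12 + 4·14 = 80°C ✓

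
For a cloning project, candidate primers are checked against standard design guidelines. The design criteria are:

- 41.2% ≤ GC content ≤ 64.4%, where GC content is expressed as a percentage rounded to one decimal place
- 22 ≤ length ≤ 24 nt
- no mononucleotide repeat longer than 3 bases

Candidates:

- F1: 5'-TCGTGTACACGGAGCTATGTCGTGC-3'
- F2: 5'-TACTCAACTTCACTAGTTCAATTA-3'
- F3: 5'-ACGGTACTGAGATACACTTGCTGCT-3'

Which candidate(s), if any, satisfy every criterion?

F1 (25 nt, A=4 T=7 G=8 C=6): GC 14/25 = 56.0% ✓; length 25, outside 22–24 ✗; longest run = 2 ✓ — fails.
F2 (24 nt, A=8 T=9 G=1 C=6): GC 7/24 = 29.2%, outside 41.2–64.4% ✗; length 24 ✓; longest run = 2 ✓ — fails.
F3 (25 nt, A=6 T=7 G=6 C=6): GC 12/25 = 48.0% ✓; length 25, outside 22–24 ✗; longest run = 2 ✓ — fails.

None of the candidates satisfy all criteria.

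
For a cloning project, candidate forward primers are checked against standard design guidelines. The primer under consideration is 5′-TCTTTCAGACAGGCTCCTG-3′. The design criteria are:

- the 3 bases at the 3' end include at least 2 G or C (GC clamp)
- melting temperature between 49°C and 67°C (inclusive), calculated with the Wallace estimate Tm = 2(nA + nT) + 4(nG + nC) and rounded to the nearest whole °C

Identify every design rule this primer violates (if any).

Base counts: A=3, T=6, G=4, C=6 (length 19).
GC clamp: 3' end CTG has 2 G/C ✓
Tm: Tm = 2·9 + 4·10 = 58°C ✓

Meets all criteria.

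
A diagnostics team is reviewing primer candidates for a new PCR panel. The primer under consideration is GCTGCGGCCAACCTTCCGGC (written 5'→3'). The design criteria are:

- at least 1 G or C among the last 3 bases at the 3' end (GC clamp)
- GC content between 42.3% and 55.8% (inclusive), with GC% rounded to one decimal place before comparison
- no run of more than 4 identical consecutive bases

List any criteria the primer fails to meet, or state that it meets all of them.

Fails: GC content.

Base counts: A=2, T=3, G=6, C=9 (length 20).
GC clamp: 3' end GGC has 3 G/C ✓
GC content: GC 15/20 = 75.0%, outside 42.3–55.8% ✗
homopolymer run: longest run = 2 ✓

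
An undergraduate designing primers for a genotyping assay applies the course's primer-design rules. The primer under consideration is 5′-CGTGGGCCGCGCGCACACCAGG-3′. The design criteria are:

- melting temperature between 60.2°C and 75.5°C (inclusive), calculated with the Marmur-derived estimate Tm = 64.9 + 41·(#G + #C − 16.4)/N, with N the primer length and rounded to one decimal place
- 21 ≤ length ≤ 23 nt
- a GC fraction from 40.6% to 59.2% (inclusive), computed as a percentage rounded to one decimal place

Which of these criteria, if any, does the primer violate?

Base counts: A=3, T=1, G=9, C=9 (length 22).
Tm: Tm = 64.9 + 41·(18 − 16.4)/22 = 67.9°C ✓
length: length 22 ✓
GC content: GC 18/22 = 81.8%, outside 40.6–59.2% ✗

Fails: GC content.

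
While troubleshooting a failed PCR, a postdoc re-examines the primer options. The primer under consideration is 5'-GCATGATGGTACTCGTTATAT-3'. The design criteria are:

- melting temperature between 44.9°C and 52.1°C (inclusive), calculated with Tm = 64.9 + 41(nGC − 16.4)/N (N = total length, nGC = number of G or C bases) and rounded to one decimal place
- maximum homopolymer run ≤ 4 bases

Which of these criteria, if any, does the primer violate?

Meets all criteria.

Base counts: A=5, T=8, G=5, C=3 (length 21).
Tm: Tm = 64.9 + 41·(8 − 16.4)/21 = 48.5°C ✓
homopolymer run: longest run = 2 ✓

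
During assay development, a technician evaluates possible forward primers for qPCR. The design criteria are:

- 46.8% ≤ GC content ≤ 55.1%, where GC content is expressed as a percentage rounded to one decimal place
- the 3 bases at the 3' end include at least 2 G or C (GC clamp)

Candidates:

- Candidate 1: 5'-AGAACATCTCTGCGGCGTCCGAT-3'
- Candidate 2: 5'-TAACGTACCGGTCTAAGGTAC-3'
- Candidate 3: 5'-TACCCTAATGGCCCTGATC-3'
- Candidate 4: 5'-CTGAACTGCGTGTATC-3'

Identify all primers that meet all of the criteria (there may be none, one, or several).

Candidate 1 (23 nt, A=5 T=5 G=6 C=7): GC 13/23 = 56.5%, outside 46.8–55.1% ✗; 3' end GAT has 1 G/C, need ≥2 ✗ — fails.
Candidate 2 (21 nt, A=6 T=5 G=5 C=5): GC 10/21 = 47.6% ✓; 3' end TAC has 1 G/C, need ≥2 ✗ — fails.
Candidate 3 (19 nt, A=4 T=5 G=3 C=7): GC 10/19 = 52.6% ✓; 3' end ATC has 1 G/C, need ≥2 ✗ — fails.
Candidate 4 (16 nt, A=3 T=5 G=4 C=4): GC 8/16 = 50.0% ✓; 3' end ATC has 1 G/C, need ≥2 ✗ — fails.

None of the candidates satisfy all criteria.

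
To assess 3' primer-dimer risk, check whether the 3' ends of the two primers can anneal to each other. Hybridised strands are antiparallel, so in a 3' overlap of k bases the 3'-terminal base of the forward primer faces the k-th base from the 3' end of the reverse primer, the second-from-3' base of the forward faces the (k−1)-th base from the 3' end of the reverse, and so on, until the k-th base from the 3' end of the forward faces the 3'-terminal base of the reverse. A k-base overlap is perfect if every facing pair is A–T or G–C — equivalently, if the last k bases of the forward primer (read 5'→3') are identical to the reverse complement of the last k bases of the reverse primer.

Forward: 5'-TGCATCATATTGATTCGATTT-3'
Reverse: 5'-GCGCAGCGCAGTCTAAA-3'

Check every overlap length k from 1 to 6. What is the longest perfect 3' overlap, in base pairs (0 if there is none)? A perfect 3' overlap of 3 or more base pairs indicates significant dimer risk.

Last 6 bases (5'→3') — forward …CGATTT, reverse …TCTAAA.
Reverse complement of the reverse primer's last 6 bases: TTTAGA; its first k bases are the reverse complement of the reverse primer's last k bases, so a perfect k-base overlap needs the forward primer's last k bases to equal them.
Comparing (forward last k vs required): k=1: T vs T ✓; k=2: TT vs TT ✓; k=3: TTT vs TTT ✓; k=4: ATTT vs TTTA ✗; k=5: GATTT vs TTTAG ✗; k=6: CGATTT vs TTTAGA ✗.
Perfect overlaps at k = 1, 2, 3; the largest is 3.

Longest perfect overlap: 3 complementary base pairs; significant dimer risk (threshold 3).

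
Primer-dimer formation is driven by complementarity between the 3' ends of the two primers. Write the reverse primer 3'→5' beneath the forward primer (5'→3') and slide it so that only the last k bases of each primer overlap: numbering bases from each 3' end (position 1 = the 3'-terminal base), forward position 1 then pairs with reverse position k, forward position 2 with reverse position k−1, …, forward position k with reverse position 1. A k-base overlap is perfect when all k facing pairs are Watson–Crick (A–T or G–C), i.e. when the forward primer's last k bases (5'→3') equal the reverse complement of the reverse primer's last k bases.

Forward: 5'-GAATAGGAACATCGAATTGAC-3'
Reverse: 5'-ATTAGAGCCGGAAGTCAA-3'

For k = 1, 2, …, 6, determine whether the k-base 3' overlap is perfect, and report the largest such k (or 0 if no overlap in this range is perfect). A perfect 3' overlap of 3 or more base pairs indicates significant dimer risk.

Longest perfect overlap: 5 complementary base pairs; significant dimer risk (threshold 3).

Last 6 bases (5'→3') — forward …ATTGAC, reverse …AGTCAA.
Reverse complement of the reverse primer's last 6 bases: TTGACT; its first k bases are the reverse complement of the reverse primer's last k bases, so a perfect k-base overlap needs the forward primer's last k bases to equal them.
Comparing (forward last k vs required): k=1: C vs T ✗; k=2: AC vs TT ✗; k=3: GAC vs TTG ✗; k=4: TGAC vs TTGA ✗; k=5: TTGAC vs TTGAC ✓; k=6: ATTGAC vs TTGACT ✗.
Only k = 5 is perfect, so the longest perfect 3' overlap is 5.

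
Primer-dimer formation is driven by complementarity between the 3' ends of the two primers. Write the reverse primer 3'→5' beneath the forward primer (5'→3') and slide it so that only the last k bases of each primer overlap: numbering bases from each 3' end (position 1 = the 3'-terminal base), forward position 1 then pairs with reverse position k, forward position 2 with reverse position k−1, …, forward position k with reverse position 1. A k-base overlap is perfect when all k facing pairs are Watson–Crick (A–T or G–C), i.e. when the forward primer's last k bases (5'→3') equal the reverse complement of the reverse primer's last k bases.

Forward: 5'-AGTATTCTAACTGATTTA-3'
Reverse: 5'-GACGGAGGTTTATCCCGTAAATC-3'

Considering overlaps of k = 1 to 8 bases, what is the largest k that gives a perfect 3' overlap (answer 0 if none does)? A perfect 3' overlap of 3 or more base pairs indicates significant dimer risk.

Longest perfect overlap: 6 complementary base pairs; significant dimer risk (threshold 3).

Last 8 bases (5'→3') — forward …CTGATTTA, reverse …CGTAAATC.
Reverse complement of the reverse primer's last 8 bases: GATTTACG; its first k bases are the reverse complement of the reverse primer's last k bases, so a perfect k-base overlap needs the forward primer's last k bases to equal them.
Comparing (forward last k vs required): k=1: A vs G ✗; k=2: TA vs GA ✗; k=3: TTA vs GAT ✗; k=4: TTTA vs GATT ✗; k=5: ATTTA vs GATTT ✗; k=6: GATTTA vs GATTTA ✓; k=7: TGATTTA vs GATTTAC ✗; k=8: CTGATTTA vs GATTTACG ✗.
Only k = 6 is perfect, so the longest perfect 3' overlap is 6.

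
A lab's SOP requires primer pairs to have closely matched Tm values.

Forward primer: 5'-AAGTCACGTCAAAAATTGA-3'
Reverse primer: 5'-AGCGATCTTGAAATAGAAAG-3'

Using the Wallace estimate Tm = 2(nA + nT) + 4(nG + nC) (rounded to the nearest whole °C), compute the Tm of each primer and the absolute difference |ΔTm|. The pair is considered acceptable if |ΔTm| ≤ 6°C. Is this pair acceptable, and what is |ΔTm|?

|ΔTm| = 4°C; the pair is acceptable.

Forward: A=9 T=4 G=3 C=3 → Tm = 2·13 + 4·6 = 50°C.
Reverse: A=9 T=4 G=5 C=2 → Tm = 2·13 + 4·7 = 54°C.
|ΔTm| = |50 − 54| = 4°C, ≤ 6°C.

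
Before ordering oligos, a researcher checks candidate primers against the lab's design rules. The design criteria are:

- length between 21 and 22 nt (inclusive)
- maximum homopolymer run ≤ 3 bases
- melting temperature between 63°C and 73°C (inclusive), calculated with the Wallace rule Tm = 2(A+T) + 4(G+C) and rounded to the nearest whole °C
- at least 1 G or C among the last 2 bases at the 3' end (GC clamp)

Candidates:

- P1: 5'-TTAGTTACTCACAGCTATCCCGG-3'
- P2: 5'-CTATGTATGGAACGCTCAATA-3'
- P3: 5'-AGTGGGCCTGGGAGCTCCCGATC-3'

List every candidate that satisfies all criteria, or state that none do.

None of the candidates satisfy all criteria.

P1 (23 nt, A=5 T=7 G=4 C=7): length 23, outside 21–22 ✗; longest run = 3 ✓; Tm = 2·12 + 4·11 = 68°C ✓; 3' end GG has 2 G/C ✓ — fails.
P2 (21 nt, A=7 T=6 G=4 C=4): length 21 ✓; longest run = 2 ✓; Tm = 2·13 + 4·8 = 58°C, outside 63–73°C ✗; 3' end TA has 0 G/C, need ≥1 ✗ — fails.
P3 (23 nt, A=3 T=4 G=9 C=7): length 23, outside 21–22 ✗; longest run = 3 ✓; Tm = 2·7 + 4·16 = 78°C, outside 63–73°C ✗; 3' end TC has 1 G/C ✓ — fails.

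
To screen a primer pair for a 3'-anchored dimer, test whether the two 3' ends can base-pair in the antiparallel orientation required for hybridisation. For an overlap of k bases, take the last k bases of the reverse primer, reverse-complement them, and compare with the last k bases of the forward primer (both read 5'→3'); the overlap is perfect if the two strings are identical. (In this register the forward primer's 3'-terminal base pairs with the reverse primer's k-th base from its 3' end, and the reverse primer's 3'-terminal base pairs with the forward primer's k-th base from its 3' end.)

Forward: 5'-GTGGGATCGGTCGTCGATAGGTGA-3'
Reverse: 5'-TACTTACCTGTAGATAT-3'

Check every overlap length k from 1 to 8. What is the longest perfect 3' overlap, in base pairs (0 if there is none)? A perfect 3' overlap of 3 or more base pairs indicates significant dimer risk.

Longest perfect overlap: 1 complementary base pair; below the dimer-risk threshold (threshold 3).

Last 8 bases (5'→3') — forward …ATAGGTGA, reverse …GTAGATAT.
Reverse complement of the reverse primer's last 8 bases: ATATCTAC; its first k bases are the reverse complement of the reverse primer's last k bases, so a perfect k-base overlap needs the forward primer's last k bases to equal them.
Comparing (forward last k vs required): k=1: A vs A ✓; k=2: GA vs AT ✗; k=3: TGA vs ATA ✗; k=4: GTGA vs ATAT ✗; k=5: GGTGA vs ATATC ✗; k=6: AGGTGA vs ATATCT ✗; k=7: TAGGTGA vs ATATCTA ✗; k=8: ATAGGTGA vs ATATCTAC ✗.
Only k = 1 is perfect, so the longest perfect 3' overlap is 1.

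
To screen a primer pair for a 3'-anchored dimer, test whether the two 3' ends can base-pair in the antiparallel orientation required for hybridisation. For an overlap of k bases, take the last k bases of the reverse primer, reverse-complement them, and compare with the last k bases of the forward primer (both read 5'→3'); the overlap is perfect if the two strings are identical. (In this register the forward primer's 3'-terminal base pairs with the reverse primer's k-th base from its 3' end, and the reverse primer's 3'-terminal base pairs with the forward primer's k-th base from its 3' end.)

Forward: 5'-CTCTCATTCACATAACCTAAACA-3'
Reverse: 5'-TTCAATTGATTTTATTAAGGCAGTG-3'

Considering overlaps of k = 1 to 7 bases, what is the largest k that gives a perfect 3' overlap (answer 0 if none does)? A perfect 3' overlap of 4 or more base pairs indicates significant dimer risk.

Longest perfect overlap: 2 complementary base pairs; below the dimer-risk threshold (threshold 4).

Last 7 bases (5'→3') — forward …CTAAACA, reverse …GGCAGTG.
Reverse complement of the reverse primer's last 7 bases: CACTGCC; its first k bases are the reverse complement of the reverse primer's last k bases, so a perfect k-base overlap needs the forward primer's last k bases to equal them.
Comparing (forward last k vs required): k=1: A vs C ✗; k=2: CA vs CA ✓; k=3: ACA vs CAC ✗; k=4: AACA vs CACT ✗; k=5: AAACA vs CACTG ✗; k=6: TAAACA vs CACTGC ✗; k=7: CTAAACA vs CACTGCC ✗.
Only k = 2 is perfect, so the longest perfect 3' overlap is 2.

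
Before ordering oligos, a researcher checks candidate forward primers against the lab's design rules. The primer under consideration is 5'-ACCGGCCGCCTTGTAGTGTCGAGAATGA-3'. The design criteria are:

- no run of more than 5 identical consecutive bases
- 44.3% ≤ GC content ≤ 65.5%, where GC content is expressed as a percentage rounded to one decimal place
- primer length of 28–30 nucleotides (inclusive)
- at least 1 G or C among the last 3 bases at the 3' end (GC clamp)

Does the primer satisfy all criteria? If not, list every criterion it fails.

Meets all criteria.

Base counts: A=6, T=6, G=9, C=7 (length 28).
homopolymer run: longest run = 2 ✓
GC content: GC 16/28 = 57.1% ✓
length: length 28 ✓
GC clamp: 3' end TGA has 1 G/C ✓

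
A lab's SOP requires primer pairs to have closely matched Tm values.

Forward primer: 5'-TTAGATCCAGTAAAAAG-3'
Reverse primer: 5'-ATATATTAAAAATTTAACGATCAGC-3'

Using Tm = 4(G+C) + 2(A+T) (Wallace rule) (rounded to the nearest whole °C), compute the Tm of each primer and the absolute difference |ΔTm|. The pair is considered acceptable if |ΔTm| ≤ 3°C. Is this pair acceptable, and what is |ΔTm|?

|ΔTm| = 16°C; the pair is not acceptable.

Forward: A=8 T=4 G=3 C=2 → Tm = 2·12 + 4·5 = 44°C.
Reverse: A=12 T=8 G=2 C=3 → Tm = 2·20 + 4·5 = 60°C.
|ΔTm| = |44 − 60| = 16°C, > 3°C.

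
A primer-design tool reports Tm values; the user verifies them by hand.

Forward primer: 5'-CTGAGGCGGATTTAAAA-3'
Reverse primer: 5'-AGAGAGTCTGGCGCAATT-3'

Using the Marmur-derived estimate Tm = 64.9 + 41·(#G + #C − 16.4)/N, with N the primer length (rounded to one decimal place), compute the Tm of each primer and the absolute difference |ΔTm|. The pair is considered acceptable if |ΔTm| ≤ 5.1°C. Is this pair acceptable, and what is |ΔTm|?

Forward: G+C = 7, N = 17 → Tm = 64.9 + 41·(7 − 16.4)/17 = 42.2°C.
Reverse: G+C = 9, N = 18 → Tm = 64.9 + 41·(9 − 16.4)/18 = 48.0°C.
|ΔTm| = |42.2 − 48.0| = 5.8°C, > 5.1°C.

|ΔTm| = 5.8°C; the pair is not acceptable.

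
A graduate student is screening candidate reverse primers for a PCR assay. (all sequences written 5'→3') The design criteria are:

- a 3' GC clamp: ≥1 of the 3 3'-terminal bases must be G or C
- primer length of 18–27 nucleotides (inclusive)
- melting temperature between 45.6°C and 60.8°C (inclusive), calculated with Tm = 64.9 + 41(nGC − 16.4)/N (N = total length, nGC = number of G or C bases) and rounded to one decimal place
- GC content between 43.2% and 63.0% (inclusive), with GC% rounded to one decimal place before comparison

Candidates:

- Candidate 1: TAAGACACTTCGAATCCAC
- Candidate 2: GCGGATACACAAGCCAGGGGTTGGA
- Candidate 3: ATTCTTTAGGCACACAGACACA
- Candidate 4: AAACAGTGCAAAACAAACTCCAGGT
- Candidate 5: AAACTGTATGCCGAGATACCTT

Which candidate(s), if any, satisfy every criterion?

Candidate 1 (19 nt, A=7 T=4 G=2 C=6): 3' end CAC has 2 G/C ✓; length 19 ✓; Tm = 64.9 + 41·(8 − 16.4)/19 = 46.8°C ✓; GC 8/19 = 42.1%, outside 43.2–63.0% ✗ — fails.
Candidate 2 (25 nt, A=7 T=3 G=10 C=5): 3' end GGA has 2 G/C ✓; length 25 ✓; Tm = 64.9 + 41·(15 − 16.4)/25 = 62.6°C, outside 45.6–60.8°C ✗; GC 15/25 = 60.0% ✓ — fails.
Candidate 3 (22 nt, A=8 T=5 G=3 C=6): 3' end ACA has 1 G/C ✓; length 22 ✓; Tm = 64.9 + 41·(9 − 16.4)/22 = 51.1°C ✓; GC 9/22 = 40.9%, outside 43.2–63.0% ✗ — fails.
Candidate 4 (25 nt, A=12 T=3 G=4 C=6): 3' end GGT has 2 G/C ✓; length 25 ✓; Tm = 64.9 + 41·(10 − 16.4)/25 = 54.4°C ✓; GC 10/25 = 40.0%, outside 43.2–63.0% ✗ — fails.
Candidate 5 (22 nt, A=7 T=6 G=4 C=5): 3' end CTT has 1 G/C ✓; length 22 ✓; Tm = 64.9 + 41·(9 − 16.4)/22 = 51.1°C ✓; GC 9/22 = 40.9%, outside 43.2–63.0% ✗ — fails.

None of the candidates satisfy all criteria.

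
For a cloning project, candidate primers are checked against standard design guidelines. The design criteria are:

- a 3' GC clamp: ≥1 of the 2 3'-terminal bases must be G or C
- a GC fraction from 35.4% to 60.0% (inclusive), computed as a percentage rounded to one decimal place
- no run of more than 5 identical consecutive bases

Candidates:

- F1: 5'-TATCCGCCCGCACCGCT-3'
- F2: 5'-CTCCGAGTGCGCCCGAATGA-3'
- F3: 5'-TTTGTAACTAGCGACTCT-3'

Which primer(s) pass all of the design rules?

F1 (17 nt, A=2 T=3 G=3 C=9): 3' end CT has 1 G/C ✓; GC 12/17 = 70.6%, outside 35.4–60.0% ✗; longest run = 3 ✓ — fails.
F2 (20 nt, A=4 T=3 G=6 C=7): 3' end GA has 1 G/C ✓; GC 13/20 = 65.0%, outside 35.4–60.0% ✗; longest run = 3 ✓ — fails.
F3 (18 nt, A=4 T=7 G=3 C=4): 3' end CT has 1 G/C ✓; GC 7/18 = 38.9% ✓; longest run = 3 ✓ — passes.

F3 only.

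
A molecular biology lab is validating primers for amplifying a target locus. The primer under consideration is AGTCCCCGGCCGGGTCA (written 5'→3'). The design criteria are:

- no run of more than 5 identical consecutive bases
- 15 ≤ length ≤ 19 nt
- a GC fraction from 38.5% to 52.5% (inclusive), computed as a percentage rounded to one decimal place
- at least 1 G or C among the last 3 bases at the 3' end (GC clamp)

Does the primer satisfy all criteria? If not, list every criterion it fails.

Base counts: A=2, T=2, G=6, C=7 (length 17).
homopolymer run: longest run = 4 ✓
length: length 17 ✓
GC content: GC 13/17 = 76.5%, outside 38.5–52.5% ✗
GC clamp: 3' end TCA has 1 G/C ✓

Fails: GC content.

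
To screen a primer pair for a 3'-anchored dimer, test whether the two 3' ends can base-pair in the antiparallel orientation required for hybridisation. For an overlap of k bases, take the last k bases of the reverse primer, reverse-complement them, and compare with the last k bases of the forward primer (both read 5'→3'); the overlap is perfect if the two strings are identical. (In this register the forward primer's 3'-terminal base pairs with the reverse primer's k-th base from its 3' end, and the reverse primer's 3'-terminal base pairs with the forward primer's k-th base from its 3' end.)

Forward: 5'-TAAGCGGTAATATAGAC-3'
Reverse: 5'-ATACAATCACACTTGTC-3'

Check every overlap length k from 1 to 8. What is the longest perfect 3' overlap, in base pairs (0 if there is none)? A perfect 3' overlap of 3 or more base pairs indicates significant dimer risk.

Longest perfect overlap: 3 complementary base pairs; significant dimer risk (threshold 3).

Last 8 bases (5'→3') — forward …ATATAGAC, reverse …CACTTGTC.
Reverse complement of the reverse primer's last 8 bases: GACAAGTG; its first k bases are the reverse complement of the reverse primer's last k bases, so a perfect k-base overlap needs the forward primer's last k bases to equal them.
Comparing (forward last k vs required): k=1: C vs G ✗; k=2: AC vs GA ✗; k=3: GAC vs GAC ✓; k=4: AGAC vs GACA ✗; k=5: TAGAC vs GACAA ✗; k=6: ATAGAC vs GACAAG ✗; k=7: TATAGAC vs GACAAGT ✗; k=8: ATATAGAC vs GACAAGTG ✗.
Only k = 3 is perfect, so the longest perfect 3' overlap is 3.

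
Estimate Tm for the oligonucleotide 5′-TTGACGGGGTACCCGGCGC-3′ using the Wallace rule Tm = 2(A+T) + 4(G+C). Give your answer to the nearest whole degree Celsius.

Base counts: A=2, T=3, G=8, C=6 (length 19).
Tm = 2·(2+3) + 4·(8+6) = 2·5 + 4·14 = 10 + 56 = 66°C.

66°C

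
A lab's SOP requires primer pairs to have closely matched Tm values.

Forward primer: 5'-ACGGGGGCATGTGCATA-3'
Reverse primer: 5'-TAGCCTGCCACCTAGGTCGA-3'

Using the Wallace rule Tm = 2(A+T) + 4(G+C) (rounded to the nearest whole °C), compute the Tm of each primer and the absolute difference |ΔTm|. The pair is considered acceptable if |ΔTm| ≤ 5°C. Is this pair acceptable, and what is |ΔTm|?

|ΔTm| = 10°C; the pair is not acceptable.

Forward: A=4 T=3 G=7 C=3 → Tm = 2·7 + 4·10 = 54°C.
Reverse: A=4 T=4 G=5 C=7 → Tm = 2·8 + 4·12 = 64°C.
|ΔTm| = |54 − 64| = 10°C, > 5°C.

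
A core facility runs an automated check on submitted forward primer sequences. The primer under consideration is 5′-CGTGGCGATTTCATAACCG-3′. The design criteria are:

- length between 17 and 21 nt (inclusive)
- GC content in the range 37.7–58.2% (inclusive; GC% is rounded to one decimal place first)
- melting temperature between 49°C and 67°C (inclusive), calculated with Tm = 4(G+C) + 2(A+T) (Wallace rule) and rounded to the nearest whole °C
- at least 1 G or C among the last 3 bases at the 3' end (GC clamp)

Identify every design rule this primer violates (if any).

Base counts: A=4, T=5, G=5, C=5 (length 19).
length: length 19 ✓
GC content: GC 10/19 = 52.6% ✓
Tm: Tm = 2·9 + 4·10 = 58°C ✓
GC clamp: 3' end CCG has 3 G/C ✓

Meets all criteria.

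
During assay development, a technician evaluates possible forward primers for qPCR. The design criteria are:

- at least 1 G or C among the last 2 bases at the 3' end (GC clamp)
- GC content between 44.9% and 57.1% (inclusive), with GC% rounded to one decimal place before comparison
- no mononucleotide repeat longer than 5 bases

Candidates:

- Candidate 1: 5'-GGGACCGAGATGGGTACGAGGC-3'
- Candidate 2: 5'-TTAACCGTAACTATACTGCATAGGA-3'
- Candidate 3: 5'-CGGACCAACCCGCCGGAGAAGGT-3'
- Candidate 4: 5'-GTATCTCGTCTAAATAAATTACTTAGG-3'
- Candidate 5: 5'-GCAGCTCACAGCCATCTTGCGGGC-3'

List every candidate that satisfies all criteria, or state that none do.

Candidate 1 (22 nt, A=5 T=2 G=11 C=4): 3' end GC has 2 G/C ✓; GC 15/22 = 68.2%, outside 44.9–57.1% ✗; longest run = 3 ✓ — fails.
Candidate 2 (25 nt, A=9 T=7 G=4 C=5): 3' end GA has 1 G/C ✓; GC 9/25 = 36.0%, outside 44.9–57.1% ✗; longest run = 2 ✓ — fails.
Candidate 3 (23 nt, A=6 T=1 G=8 C=8): 3' end GT has 1 G/C ✓; GC 16/23 = 69.6%, outside 44.9–57.1% ✗; longest run = 3 ✓ — fails.
Candidate 4 (27 nt, A=9 T=10 G=4 C=4): 3' end GG has 2 G/C ✓; GC 8/27 = 29.6%, outside 44.9–57.1% ✗; longest run = 3 ✓ — fails.
Candidate 5 (24 nt, A=4 T=4 G=7 C=9): 3' end GC has 2 G/C ✓; GC 16/24 = 66.7%, outside 44.9–57.1% ✗; longest run = 3 ✓ — fails.

None of the candidates satisfy all criteria.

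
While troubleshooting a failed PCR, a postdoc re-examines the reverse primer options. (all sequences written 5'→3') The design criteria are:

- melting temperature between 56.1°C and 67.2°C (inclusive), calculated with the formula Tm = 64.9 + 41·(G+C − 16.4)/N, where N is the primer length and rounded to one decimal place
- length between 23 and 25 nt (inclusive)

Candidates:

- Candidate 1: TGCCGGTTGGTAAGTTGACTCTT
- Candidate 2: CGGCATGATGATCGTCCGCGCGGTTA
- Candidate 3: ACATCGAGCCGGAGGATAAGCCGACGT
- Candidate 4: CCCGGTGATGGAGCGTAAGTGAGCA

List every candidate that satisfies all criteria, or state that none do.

Candidate 4 only.

Candidate 1 (23 nt, A=3 T=9 G=7 C=4): Tm = 64.9 + 41·(11 − 16.4)/23 = 55.3°C, outside 56.1–67.2°C ✗; length 23 ✓ — fails.
Candidate 2 (26 nt, A=4 T=6 G=9 C=7): Tm = 64.9 + 41·(16 − 16.4)/26 = 64.3°C ✓; length 26, outside 23–25 ✗ — fails.
Candidate 3 (27 nt, A=8 T=3 G=9 C=7): Tm = 64.9 + 41·(16 − 16.4)/27 = 64.3°C ✓; length 27, outside 23–25 ✗ — fails.
Candidate 4 (25 nt, A=6 T=4 G=10 C=5): Tm = 64.9 + 41·(15 − 16.4)/25 = 62.6°C ✓; length 25 ✓ — passes.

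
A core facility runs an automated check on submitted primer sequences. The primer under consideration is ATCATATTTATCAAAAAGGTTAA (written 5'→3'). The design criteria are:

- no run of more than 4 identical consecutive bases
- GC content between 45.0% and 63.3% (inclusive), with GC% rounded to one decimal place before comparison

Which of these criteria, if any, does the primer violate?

Base counts: A=11, T=8, G=2, C=2 (length 23).
homopolymer run: longest run = 5, exceeds 4 ✗
GC content: GC 4/23 = 17.4%, outside 45.0–63.3% ✗

Fails: homopolymer run, GC content.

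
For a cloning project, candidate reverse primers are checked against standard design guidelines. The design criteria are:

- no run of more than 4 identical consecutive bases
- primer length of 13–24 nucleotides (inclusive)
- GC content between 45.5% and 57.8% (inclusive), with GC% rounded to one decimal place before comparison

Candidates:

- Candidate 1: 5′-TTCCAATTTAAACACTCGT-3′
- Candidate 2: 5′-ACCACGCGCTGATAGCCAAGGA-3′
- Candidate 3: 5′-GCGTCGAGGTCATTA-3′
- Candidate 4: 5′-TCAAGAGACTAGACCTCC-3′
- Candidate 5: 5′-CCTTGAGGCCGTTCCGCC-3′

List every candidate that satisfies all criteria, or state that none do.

Candidate 1 (19 nt, A=6 T=7 G=1 C=5): longest run = 3 ✓; length 19 ✓; GC 6/19 = 31.6%, outside 45.5–57.8% ✗ — fails.
Candidate 2 (22 nt, A=7 T=2 G=6 C=7): longest run = 2 ✓; length 22 ✓; GC 13/22 = 59.1%, outside 45.5–57.8% ✗ — fails.
Candidate 3 (15 nt, A=3 T=4 G=5 C=3): longest run = 2 ✓; length 15 ✓; GC 8/15 = 53.3% ✓ — passes.
Candidate 4 (18 nt, A=6 T=3 G=3 C=6): longest run = 2 ✓; length 18 ✓; GC 9/18 = 50.0% ✓ — passes.
Candidate 5 (18 nt, A=1 T=4 G=5 C=8): longest run = 2 ✓; length 18 ✓; GC 13/18 = 72.2%, outside 45.5–57.8% ✗ — fails.

Candidate 3 and Candidate 4.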